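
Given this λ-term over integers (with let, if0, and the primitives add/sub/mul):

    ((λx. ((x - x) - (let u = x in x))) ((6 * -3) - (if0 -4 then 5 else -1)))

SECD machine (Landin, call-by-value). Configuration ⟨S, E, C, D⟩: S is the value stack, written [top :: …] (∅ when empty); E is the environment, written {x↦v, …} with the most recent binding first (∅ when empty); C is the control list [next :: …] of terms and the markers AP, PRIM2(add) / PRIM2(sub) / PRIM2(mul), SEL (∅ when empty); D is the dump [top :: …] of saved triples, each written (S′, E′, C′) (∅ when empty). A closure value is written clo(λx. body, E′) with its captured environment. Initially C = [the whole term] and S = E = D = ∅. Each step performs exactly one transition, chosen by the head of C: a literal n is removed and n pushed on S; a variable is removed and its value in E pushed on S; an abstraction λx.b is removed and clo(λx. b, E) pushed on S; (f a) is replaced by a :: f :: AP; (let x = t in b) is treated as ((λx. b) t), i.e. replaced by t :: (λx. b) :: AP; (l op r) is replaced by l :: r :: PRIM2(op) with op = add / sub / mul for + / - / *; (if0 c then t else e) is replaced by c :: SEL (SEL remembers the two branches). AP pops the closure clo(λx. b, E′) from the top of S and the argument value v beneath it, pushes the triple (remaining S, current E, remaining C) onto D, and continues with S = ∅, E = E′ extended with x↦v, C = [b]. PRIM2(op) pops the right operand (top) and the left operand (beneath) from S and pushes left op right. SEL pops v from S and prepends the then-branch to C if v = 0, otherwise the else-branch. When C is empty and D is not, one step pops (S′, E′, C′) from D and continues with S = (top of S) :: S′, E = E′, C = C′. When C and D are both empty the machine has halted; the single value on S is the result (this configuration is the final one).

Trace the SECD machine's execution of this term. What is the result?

[0] <S=∅, E=∅, C=[((λx. ((x - x) - (let u = x in x))) ((6 * -3) - (if0 -4 then 5 else -1)))], D=∅>
[1] <S=∅, E=∅, C=[((6 * -3) - (if0 -4 then 5 else -1)) :: (λx. ((x - x) - (let u = x in x))) :: AP], D=∅>
[2] <S=∅, E=∅, C=[(6 * -3) :: (if0 -4 then 5 else -1) :: PRIM2(sub) :: (λx. ((x - x) - (let u = x in x))) :: AP], D=∅>
[3] <S=∅, E=∅, C=[6 :: -3 :: PRIM2(mul) :: (if0 -4 then 5 else -1) :: PRIM2(sub) :: (λx. ((x - x) - (let u = x in x))) :: AP], D=∅>
[4] <S=[6], E=∅, C=[-3 :: PRIM2(mul) :: (if0 -4 then 5 else -1) :: PRIM2(sub) :: (λx. ((x - x) - (let u = x in x))) :: AP], D=∅>
[5] <S=[-3 :: 6], E=∅, C=[PRIM2(mul) :: (if0 -4 then 5 else -1) :: PRIM2(sub) :: (λx. ((x - x) - (let u = x in x))) :: AP], D=∅>
[6] <S=[-18], E=∅, C=[(if0 -4 then 5 else -1) :: PRIM2(sub) :: (λx. ((x - x) - (let u = x in x))) :: AP], D=∅>
[7] <S=[-18], E=∅, C=[-4 :: SEL :: PRIM2(sub) :: (λx. ((x - x) - (let u = x in x))) :: AP], D=∅>
[8] <S=[-4 :: -18], E=∅, C=[SEL :: PRIM2(sub) :: (λx. ((x - x) - (let u = x in x))) :: AP], D=∅>
[9] <S=[-18], E=∅, C=[-1 :: PRIM2(sub) :: (λx. ((x - x) - (let u = x in x))) :: AP], D=∅>
[10] <S=[-1 :: -18], E=∅, C=[PRIM2(sub) :: (λx. ((x - x) - (let u = x in x))) :: AP], D=∅>
[11] <S=[-17], E=∅, C=[(λx. ((x - x) - (let u = x in x))) :: AP], D=∅>
[12] <S=[clo(λx. ((x - x) - (let u = x in x)), ∅) :: -17], E=∅, C=[AP], D=∅>
[13] <S=∅, E={x↦-17}, C=[((x - x) - (let u = x in x))], D=[(∅, ∅, ∅)]>
[14] <S=∅, E={x↦-17}, C=[(x - x) :: (let u = x in x) :: PRIM2(sub)], D=[(∅, ∅, ∅)]>
[15] <S=∅, E={x↦-17}, C=[x :: x :: PRIM2(sub) :: (let u = x in x) :: PRIM2(sub)], D=[(∅, ∅, ∅)]>
[16] <S=[-17], E={x↦-17}, C=[x :: PRIM2(sub) :: (let u = x in x) :: PRIM2(sub)], D=[(∅, ∅, ∅)]>
[17] <S=[-17 :: -17], E={x↦-17}, C=[PRIM2(sub) :: (let u = x in x) :: PRIM2(sub)], D=[(∅, ∅, ∅)]>
[18] <S=[0], E={x↦-17}, C=[(let u = x in x) :: PRIM2(sub)], D=[(∅, ∅, ∅)]>
[19] <S=[0], E={x↦-17}, C=[x :: (λu. x) :: AP :: PRIM2(sub)], D=[(∅, ∅, ∅)]>
[20] <S=[-17 :: 0], E={x↦-17}, C=[(λu. x) :: AP :: PRIM2(sub)], D=[(∅, ∅, ∅)]>
[21] <S=[clo(λu. x, {x↦-17}) :: -17 :: 0], E={x↦-17}, C=[AP :: PRIM2(sub)], D=[(∅, ∅, ∅)]>
[22] <S=∅, E={u↦-17, x↦-17}, C=[x], D=[([0], {x↦-17}, [PRIM2(sub)]) :: (∅, ∅, ∅)]>
[23] <S=[-17], E={u↦-17, x↦-17}, C=∅, D=[([0], {x↦-17}, [PRIM2(sub)]) :: (∅, ∅, ∅)]>
[24] <S=[-17 :: 0], E={x↦-17}, C=[PRIM2(sub)], D=[(∅, ∅, ∅)]>
[25] <S=[17], E={x↦-17}, C=∅, D=[(∅, ∅, ∅)]>
[26] <S=[17], E=∅, C=∅, D=∅>
→ final value 17

Answer: 17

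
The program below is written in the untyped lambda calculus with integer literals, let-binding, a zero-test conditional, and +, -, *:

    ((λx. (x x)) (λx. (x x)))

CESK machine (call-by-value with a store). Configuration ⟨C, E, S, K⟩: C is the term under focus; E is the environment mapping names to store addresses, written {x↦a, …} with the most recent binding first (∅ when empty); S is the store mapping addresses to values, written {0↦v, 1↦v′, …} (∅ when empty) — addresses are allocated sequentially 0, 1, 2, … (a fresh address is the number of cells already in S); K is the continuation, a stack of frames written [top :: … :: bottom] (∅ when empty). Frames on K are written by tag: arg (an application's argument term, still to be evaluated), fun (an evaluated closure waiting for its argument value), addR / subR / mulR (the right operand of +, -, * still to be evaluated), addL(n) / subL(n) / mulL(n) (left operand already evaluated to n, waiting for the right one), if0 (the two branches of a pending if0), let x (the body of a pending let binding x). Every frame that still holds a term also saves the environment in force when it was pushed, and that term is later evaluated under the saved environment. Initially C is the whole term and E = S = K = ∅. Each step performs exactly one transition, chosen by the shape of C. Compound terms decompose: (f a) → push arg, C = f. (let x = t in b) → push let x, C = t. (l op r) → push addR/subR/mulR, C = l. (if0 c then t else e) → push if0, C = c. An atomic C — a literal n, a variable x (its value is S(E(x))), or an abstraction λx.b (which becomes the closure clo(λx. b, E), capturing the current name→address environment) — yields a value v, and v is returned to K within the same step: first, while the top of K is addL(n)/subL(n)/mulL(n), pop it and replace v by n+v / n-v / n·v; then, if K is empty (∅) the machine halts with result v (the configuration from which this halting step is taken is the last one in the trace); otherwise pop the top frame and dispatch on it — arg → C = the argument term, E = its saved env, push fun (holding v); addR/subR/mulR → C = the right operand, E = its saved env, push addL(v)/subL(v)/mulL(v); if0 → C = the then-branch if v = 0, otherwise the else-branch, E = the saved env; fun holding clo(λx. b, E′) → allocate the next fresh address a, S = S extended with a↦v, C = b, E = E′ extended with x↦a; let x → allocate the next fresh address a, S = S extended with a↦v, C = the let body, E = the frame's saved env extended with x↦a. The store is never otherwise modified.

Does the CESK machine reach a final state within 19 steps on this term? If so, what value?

Answer: DIVERGES (no final state within 19 steps)

Derivation:
[0] [C=((λx. (x x)) (λx. (x x))) | E=∅ | S=∅ | K=∅]
[1] [C=(λx. (x x)) | E=∅ | S=∅ | K=[arg]]
[2] [C=(λx. (x x)) | E=∅ | S=∅ | K=[fun]]
[3] [C=(x x) | E={x↦0} | S={0↦clo(λx. (x x), ∅)} | K=∅]
[4] [C=x | E={x↦0} | S={0↦clo(λx. (x x), ∅)} | K=[arg]]
[5] [C=x | E={x↦0} | S={0↦clo(λx. (x x), ∅)} | K=[fun]]
[6] [C=(x x) | E={x↦1} | S={0↦clo(λx. (x x), ∅), 1↦clo(λx. (x x), ∅)} | K=∅]
[7] [C=x | E={x↦1} | S={0↦clo(λx. (x x), ∅), 1↦clo(λx. (x x), ∅)} | K=[arg]]
[8] [C=x | E={x↦1} | S={0↦clo(λx. (x x), ∅), 1↦clo(λx. (x x), ∅)} | K=[fun]]
[9] [C=(x x) | E={x↦2} | S={0↦clo(λx. (x x), ∅), 1↦clo(λx. (x x), ∅), 2↦clo(λx. (x x), ∅)} | K=∅]
[10] [C=x | E={x↦2} | S={0↦clo(λx. (x x), ∅), 1↦clo(λx. (x x), ∅), 2↦clo(λx. (x x), ∅)} | K=[arg]]
[11] [C=x | E={x↦2} | S={0↦clo(λx. (x x), ∅), 1↦clo(λx. (x x), ∅), 2↦clo(λx. (x x), ∅)} | K=[fun]]
[12] [C=(x x) | E={x↦3} | S={0↦clo(λx. (x x), ∅), 1↦clo(λx. (x x), ∅), 2↦clo(λx. (x x), ∅), 3↦clo(λx. (x x), ∅)} | K=∅]
[13] [C=x | E={x↦3} | S={0↦clo(λx. (x x), ∅), 1↦clo(λx. (x x), ∅), 2↦clo(λx. (x x), ∅), 3↦clo(λx. (x x), ∅)} | K=[arg]]
[14] [C=x | E={x↦3} | S={0↦clo(λx. (x x), ∅), 1↦clo(λx. (x x), ∅), 2↦clo(λx. (x x), ∅), 3↦clo(λx. (x x), ∅)} | K=[fun]]
[15] [C=(x x) | E={x↦4} | S={0↦clo(λx. (x x), ∅), 1↦clo(λx. (x x), ∅), 2↦clo(λx. (x x), ∅), 3↦clo(λx. (x x), ∅), 4↦clo(λx. (x x), ∅)} | K=∅]
[16] [C=x | E={x↦4} | S={0↦clo(λx. (x x), ∅), 1↦clo(λx. (x x), ∅), 2↦clo(λx. (x x), ∅), 3↦clo(λx. (x x), ∅), 4↦clo(λx. (x x), ∅)} | K=[arg]]
[17] [C=x | E={x↦4} | S={0↦clo(λx. (x x), ∅), 1↦clo(λx. (x x), ∅), 2↦clo(λx. (x x), ∅), 3↦clo(λx. (x x), ∅), 4↦clo(λx. (x x), ∅)} | K=[fun]]
[18] [C=(x x) | E={x↦5} | S={0↦clo(λx. (x x), ∅), 1↦clo(λx. (x x), ∅), 2↦clo(λx. (x x), ∅), 3↦clo(λx. (x x), ∅), 4↦clo(λx. (x x), ∅), 5↦clo(λx. (x x), ∅)} | K=∅]
[19] [C=x | E={x↦5} | S={0↦clo(λx. (x x), ∅), 1↦clo(λx. (x x), ∅), 2↦clo(λx. (x x), ∅), 3↦clo(λx. (x x), ∅), 4↦clo(λx. (x x), ∅), 5↦clo(λx. (x x), ∅)} | K=[arg]]
→ 19 transitions taken and the configuration is still not final: no result within 19 steps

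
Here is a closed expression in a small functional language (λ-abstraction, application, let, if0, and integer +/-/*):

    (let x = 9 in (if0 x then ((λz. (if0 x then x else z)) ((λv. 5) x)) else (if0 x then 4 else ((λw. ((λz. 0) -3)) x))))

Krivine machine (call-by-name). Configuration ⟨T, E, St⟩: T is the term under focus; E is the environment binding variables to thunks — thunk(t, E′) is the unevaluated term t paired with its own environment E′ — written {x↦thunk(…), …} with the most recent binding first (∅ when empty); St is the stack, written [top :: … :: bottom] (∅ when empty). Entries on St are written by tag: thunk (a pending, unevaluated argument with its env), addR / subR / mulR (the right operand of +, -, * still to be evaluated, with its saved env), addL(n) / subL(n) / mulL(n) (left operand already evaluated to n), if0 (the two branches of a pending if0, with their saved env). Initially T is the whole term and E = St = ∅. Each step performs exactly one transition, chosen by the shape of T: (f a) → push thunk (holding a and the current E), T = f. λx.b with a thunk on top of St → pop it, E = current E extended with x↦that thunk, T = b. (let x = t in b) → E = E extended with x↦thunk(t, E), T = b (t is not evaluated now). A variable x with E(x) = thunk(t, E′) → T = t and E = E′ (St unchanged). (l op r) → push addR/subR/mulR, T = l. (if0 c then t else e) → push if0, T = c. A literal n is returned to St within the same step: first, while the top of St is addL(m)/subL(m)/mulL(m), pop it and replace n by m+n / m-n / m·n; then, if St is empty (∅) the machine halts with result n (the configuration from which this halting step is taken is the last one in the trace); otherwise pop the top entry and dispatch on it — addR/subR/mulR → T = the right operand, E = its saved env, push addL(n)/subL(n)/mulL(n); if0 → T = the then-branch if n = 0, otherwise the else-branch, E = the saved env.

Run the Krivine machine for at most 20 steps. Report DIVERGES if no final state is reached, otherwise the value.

Answer: 0

Derivation:
step 0: <T=(let x = 9 in (if0 x then ((λz. (if0 x then x else z)) ((λv. 5) x)) else (if0 x then 4 else ((λw. ((λz. 0) -3)) x)))), E=∅, St=∅>
step 1: <T=(if0 x then ((λz. (if0 x then x else z)) ((λv. 5) x)) else (if0 x then 4 else ((λw. ((λz. 0) -3)) x))), E={x↦thunk(9, ∅)}, St=∅>
step 2: <T=x, E={x↦thunk(9, ∅)}, St=[if0]>
step 3: <T=9, E=∅, St=[if0]>
step 4: <T=(if0 x then 4 else ((λw. ((λz. 0) -3)) x)), E={x↦thunk(9, ∅)}, St=∅>
step 5: <T=x, E={x↦thunk(9, ∅)}, St=[if0]>
step 6: <T=9, E=∅, St=[if0]>
step 7: <T=((λw. ((λz. 0) -3)) x), E={x↦thunk(9, ∅)}, St=∅>
step 8: <T=(λw. ((λz. 0) -3)), E={x↦thunk(9, ∅)}, St=[thunk]>
step 9: <T=((λz. 0) -3), E={w↦thunk(x, {x↦thunk(9, ∅)}), x↦thunk(9, ∅)}, St=∅>
step 10: <T=(λz. 0), E={w↦thunk(x, {x↦thunk(9, ∅)}), x↦thunk(9, ∅)}, St=[thunk]>
step 11: <T=0, E={z↦thunk(-3, {w↦thunk(x, {x↦thunk(9, ∅)}), x↦thunk(9, ∅)}), w↦thunk(x, {x↦thunk(9, ∅)}), x↦thunk(9, ∅)}, St=∅>
→ final value 0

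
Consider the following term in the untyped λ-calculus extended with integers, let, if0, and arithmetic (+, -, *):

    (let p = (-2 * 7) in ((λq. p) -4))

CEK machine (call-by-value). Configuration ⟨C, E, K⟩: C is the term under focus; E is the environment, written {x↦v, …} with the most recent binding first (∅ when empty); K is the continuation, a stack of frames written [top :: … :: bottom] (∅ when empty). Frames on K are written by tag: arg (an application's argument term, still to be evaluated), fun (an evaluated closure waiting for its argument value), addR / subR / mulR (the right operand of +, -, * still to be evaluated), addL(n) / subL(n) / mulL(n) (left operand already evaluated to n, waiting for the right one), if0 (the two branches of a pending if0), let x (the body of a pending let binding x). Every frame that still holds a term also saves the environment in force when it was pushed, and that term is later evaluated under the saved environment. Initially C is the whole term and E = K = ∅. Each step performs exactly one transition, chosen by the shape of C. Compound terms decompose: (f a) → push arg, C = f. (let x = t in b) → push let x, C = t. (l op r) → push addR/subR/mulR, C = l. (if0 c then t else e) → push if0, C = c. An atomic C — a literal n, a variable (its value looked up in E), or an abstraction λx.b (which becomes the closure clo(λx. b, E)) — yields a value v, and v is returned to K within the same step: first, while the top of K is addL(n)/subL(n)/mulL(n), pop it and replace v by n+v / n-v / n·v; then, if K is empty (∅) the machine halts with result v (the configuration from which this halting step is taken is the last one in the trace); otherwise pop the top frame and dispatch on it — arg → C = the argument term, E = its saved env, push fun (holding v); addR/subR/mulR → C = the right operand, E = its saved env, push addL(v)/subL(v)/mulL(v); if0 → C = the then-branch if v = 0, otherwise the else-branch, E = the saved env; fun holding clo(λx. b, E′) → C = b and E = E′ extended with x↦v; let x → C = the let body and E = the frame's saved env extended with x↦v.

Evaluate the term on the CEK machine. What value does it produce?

Answer: -14

Execution trace:
t=0: <C=(let p = (-2 * 7) in ((λq. p) -4)), E=∅, K=∅>
t=1: <C=(-2 * 7), E=∅, K=[let p]>
t=2: <C=-2, E=∅, K=[mulR :: let p]>
t=3: <C=7, E=∅, K=[mulL(-2) :: let p]>
t=4: <C=((λq. p) -4), E={p↦-14}, K=∅>
t=5: <C=(λq. p), E={p↦-14}, K=[arg]>
t=6: <C=-4, E={p↦-14}, K=[fun]>
t=7: <C=p, E={q↦-4, p↦-14}, K=∅>
→ final value -14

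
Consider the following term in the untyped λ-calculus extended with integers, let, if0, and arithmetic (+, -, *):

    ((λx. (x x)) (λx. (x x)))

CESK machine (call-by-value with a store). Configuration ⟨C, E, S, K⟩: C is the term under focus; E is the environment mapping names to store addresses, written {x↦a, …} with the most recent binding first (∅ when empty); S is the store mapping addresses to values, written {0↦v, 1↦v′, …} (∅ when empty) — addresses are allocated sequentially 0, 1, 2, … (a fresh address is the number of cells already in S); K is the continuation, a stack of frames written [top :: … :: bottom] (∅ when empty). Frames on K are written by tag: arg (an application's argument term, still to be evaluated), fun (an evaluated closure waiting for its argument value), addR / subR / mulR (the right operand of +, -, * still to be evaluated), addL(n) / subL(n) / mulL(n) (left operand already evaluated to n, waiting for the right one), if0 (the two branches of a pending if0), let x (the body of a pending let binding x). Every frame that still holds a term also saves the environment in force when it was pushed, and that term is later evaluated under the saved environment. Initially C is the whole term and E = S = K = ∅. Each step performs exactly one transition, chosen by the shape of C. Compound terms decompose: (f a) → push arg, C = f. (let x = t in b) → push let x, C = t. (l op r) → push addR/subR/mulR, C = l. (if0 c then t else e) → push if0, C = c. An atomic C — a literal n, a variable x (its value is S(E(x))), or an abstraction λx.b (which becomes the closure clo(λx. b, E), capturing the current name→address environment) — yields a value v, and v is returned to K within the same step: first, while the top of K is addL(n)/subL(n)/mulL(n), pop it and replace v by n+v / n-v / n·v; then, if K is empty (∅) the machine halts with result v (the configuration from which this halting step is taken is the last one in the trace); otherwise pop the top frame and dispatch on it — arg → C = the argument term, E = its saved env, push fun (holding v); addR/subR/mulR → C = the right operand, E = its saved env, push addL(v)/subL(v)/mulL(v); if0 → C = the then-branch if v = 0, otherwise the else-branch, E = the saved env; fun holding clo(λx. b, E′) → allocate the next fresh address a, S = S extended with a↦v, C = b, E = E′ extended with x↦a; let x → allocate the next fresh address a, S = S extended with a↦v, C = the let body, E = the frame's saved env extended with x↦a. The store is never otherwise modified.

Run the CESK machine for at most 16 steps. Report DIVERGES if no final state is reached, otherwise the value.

Answer: DIVERGES (no final state within 16 steps)

Machine steps:
step 0: <C=((λx. (x x)) (λx. (x x))), E=∅, S=∅, K=∅>
step 1: <C=(λx. (x x)), E=∅, S=∅, K=[arg]>
step 2: <C=(λx. (x x)), E=∅, S=∅, K=[fun]>
step 3: <C=(x x), E={x↦0}, S={0↦clo(λx. (x x), ∅)}, K=∅>
step 4: <C=x, E={x↦0}, S={0↦clo(λx. (x x), ∅)}, K=[arg]>
step 5: <C=x, E={x↦0}, S={0↦clo(λx. (x x), ∅)}, K=[fun]>
step 6: <C=(x x), E={x↦1}, S={0↦clo(λx. (x x), ∅), 1↦clo(λx. (x x), ∅)}, K=∅>
step 7: <C=x, E={x↦1}, S={0↦clo(λx. (x x), ∅), 1↦clo(λx. (x x), ∅)}, K=[arg]>
step 8: <C=x, E={x↦1}, S={0↦clo(λx. (x x), ∅), 1↦clo(λx. (x x), ∅)}, K=[fun]>
step 9: <C=(x x), E={x↦2}, S={0↦clo(λx. (x x), ∅), 1↦clo(λx. (x x), ∅), 2↦clo(λx. (x x), ∅)}, K=∅>
step 10: <C=x, E={x↦2}, S={0↦clo(λx. (x x), ∅), 1↦clo(λx. (x x), ∅), 2↦clo(λx. (x x), ∅)}, K=[arg]>
step 11: <C=x, E={x↦2}, S={0↦clo(λx. (x x), ∅), 1↦clo(λx. (x x), ∅), 2↦clo(λx. (x x), ∅)}, K=[fun]>
step 12: <C=(x x), E={x↦3}, S={0↦clo(λx. (x x), ∅), 1↦clo(λx. (x x), ∅), 2↦clo(λx. (x x), ∅), 3↦clo(λx. (x x), ∅)}, K=∅>
step 13: <C=x, E={x↦3}, S={0↦clo(λx. (x x), ∅), 1↦clo(λx. (x x), ∅), 2↦clo(λx. (x x), ∅), 3↦clo(λx. (x x), ∅)}, K=[arg]>
step 14: <C=x, E={x↦3}, S={0↦clo(λx. (x x), ∅), 1↦clo(λx. (x x), ∅), 2↦clo(λx. (x x), ∅), 3↦clo(λx. (x x), ∅)}, K=[fun]>
step 15: <C=(x x), E={x↦4}, S={0↦clo(λx. (x x), ∅), 1↦clo(λx. (x x), ∅), 2↦clo(λx. (x x), ∅), 3↦clo(λx. (x x), ∅), 4↦clo(λx. (x x), ∅)}, K=∅>
step 16: <C=x, E={x↦4}, S={0↦clo(λx. (x x), ∅), 1↦clo(λx. (x x), ∅), 2↦clo(λx. (x x), ∅), 3↦clo(λx. (x x), ∅), 4↦clo(λx. (x x), ∅)}, K=[arg]>
→ 16 transitions taken and the configuration is still not final: no result within 16 steps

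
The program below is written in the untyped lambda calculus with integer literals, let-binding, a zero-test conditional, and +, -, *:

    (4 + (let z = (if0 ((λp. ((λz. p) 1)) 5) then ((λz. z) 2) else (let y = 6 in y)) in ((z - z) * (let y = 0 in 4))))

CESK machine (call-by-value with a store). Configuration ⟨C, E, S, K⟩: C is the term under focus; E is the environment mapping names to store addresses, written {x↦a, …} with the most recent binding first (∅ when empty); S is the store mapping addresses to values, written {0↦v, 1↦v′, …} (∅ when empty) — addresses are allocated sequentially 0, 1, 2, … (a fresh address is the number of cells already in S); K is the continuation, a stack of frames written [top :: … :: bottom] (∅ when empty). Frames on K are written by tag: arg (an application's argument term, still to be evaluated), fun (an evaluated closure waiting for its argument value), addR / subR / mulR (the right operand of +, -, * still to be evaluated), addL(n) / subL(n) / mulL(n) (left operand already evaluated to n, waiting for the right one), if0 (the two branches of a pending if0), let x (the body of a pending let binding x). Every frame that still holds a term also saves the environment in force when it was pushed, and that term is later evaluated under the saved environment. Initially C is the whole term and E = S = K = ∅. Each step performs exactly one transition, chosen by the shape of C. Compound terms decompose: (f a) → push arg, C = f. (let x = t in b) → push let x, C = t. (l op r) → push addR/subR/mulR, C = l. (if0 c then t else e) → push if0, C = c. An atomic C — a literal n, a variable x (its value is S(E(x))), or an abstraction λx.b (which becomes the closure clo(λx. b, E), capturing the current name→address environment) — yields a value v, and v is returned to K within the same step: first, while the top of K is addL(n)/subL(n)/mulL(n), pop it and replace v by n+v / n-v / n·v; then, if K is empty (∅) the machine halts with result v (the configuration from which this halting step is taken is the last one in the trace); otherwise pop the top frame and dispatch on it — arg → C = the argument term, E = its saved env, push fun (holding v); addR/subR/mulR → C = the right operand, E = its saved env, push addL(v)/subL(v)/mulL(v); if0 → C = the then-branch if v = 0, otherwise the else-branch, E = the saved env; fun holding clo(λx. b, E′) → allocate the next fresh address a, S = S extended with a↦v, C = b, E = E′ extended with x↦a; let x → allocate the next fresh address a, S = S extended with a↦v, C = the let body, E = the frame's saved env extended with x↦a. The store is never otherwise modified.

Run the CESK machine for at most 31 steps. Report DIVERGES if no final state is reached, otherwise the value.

Answer: 4

Execution trace:
[0] <C=(4 + (let z = (if0 ((λp. ((λz. p) 1)) 5) then ((λz. z) 2) else (let y = 6 in y)) in ((z - z) * (let y = 0 in 4)))), E=∅, S=∅, K=∅>
[1] <C=4, E=∅, S=∅, K=[addR]>
[2] <C=(let z = (if0 ((λp. ((λz. p) 1)) 5) then ((λz. z) 2) else (let y = 6 in y)) in ((z - z) * (let y = 0 in 4))), E=∅, S=∅, K=[addL(4)]>
[3] <C=(if0 ((λp. ((λz. p) 1)) 5) then ((λz. z) 2) else (let y = 6 in y)), E=∅, S=∅, K=[let z :: addL(4)]>
[4] <C=((λp. ((λz. p) 1)) 5), E=∅, S=∅, K=[if0 :: let z :: addL(4)]>
[5] <C=(λp. ((λz. p) 1)), E=∅, S=∅, K=[arg :: if0 :: let z :: addL(4)]>
[6] <C=5, E=∅, S=∅, K=[fun :: if0 :: let z :: addL(4)]>
[7] <C=((λz. p) 1), E={p↦0}, S={0↦5}, K=[if0 :: let z :: addL(4)]>
[8] <C=(λz. p), E={p↦0}, S={0↦5}, K=[arg :: if0 :: let z :: addL(4)]>
[9] <C=1, E={p↦0}, S={0↦5}, K=[fun :: if0 :: let z :: addL(4)]>
[10] <C=p, E={z↦1, p↦0}, S={0↦5, 1↦1}, K=[if0 :: let z :: addL(4)]>
[11] <C=(let y = 6 in y), E=∅, S={0↦5, 1↦1}, K=[let z :: addL(4)]>
[12] <C=6, E=∅, S={0↦5, 1↦1}, K=[let y :: let z :: addL(4)]>
[13] <C=y, E={y↦2}, S={0↦5, 1↦1, 2↦6}, K=[let z :: addL(4)]>
[14] <C=((z - z) * (let y = 0 in 4)), E={z↦3}, S={0↦5, 1↦1, 2↦6, 3↦6}, K=[addL(4)]>
[15] <C=(z - z), E={z↦3}, S={0↦5, 1↦1, 2↦6, 3↦6}, K=[mulR :: addL(4)]>
[16] <C=z, E={z↦3}, S={0↦5, 1↦1, 2↦6, 3↦6}, K=[subR :: mulR :: addL(4)]>
[17] <C=z, E={z↦3}, S={0↦5, 1↦1, 2↦6, 3↦6}, K=[subL(6) :: mulR :: addL(4)]>
[18] <C=(let y = 0 in 4), E={z↦3}, S={0↦5, 1↦1, 2↦6, 3↦6}, K=[mulL(0) :: addL(4)]>
[19] <C=0, E={z↦3}, S={0↦5, 1↦1, 2↦6, 3↦6}, K=[let y :: mulL(0) :: addL(4)]>
[20] <C=4, E={y↦4, z↦3}, S={0↦5, 1↦1, 2↦6, 3↦6, 4↦0}, K=[mulL(0) :: addL(4)]>
→ final value 4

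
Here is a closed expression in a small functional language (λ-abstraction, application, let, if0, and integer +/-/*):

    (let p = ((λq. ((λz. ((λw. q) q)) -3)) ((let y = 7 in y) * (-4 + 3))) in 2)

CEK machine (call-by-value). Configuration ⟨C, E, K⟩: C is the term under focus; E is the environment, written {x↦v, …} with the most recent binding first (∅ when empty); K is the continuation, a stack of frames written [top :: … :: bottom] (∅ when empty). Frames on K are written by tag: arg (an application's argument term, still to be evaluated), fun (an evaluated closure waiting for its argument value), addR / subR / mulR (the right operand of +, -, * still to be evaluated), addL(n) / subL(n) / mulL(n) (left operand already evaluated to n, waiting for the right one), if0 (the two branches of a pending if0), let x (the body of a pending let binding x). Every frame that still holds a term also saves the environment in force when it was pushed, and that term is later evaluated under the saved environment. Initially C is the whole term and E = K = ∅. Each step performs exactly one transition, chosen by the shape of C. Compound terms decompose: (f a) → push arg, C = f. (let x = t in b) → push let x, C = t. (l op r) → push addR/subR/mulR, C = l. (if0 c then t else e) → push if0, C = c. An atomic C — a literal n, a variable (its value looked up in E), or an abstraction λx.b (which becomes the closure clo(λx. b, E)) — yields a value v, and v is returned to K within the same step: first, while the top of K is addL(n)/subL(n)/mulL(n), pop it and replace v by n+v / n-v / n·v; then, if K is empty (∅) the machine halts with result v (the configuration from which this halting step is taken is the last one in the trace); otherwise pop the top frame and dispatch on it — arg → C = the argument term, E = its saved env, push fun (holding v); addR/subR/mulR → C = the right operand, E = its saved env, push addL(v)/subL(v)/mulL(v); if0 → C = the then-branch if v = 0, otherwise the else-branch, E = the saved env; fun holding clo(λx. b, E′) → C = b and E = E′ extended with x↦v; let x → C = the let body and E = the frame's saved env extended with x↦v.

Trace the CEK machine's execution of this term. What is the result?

Answer: 2

Machine steps:
[0] ⟨C=(let p = ((λq. ((λz. ((λw. q) q)) -3)) ((let y = 7 in y) * (-4 + 3))) in 2); E=∅; K=∅⟩
[1] ⟨C=((λq. ((λz. ((λw. q) q)) -3)) ((let y = 7 in y) * (-4 + 3))); E=∅; K=[let p]⟩
[2] ⟨C=(λq. ((λz. ((λw. q) q)) -3)); E=∅; K=[arg :: let p]⟩
[3] ⟨C=((let y = 7 in y) * (-4 + 3)); E=∅; K=[fun :: let p]⟩
[4] ⟨C=(let y = 7 in y); E=∅; K=[mulR :: fun :: let p]⟩
[5] ⟨C=7; E=∅; K=[let y :: mulR :: fun :: let p]⟩
[6] ⟨C=y; E={y↦7}; K=[mulR :: fun :: let p]⟩
[7] ⟨C=(-4 + 3); E=∅; K=[mulL(7) :: fun :: let p]⟩
[8] ⟨C=-4; E=∅; K=[addR :: mulL(7) :: fun :: let p]⟩
[9] ⟨C=3; E=∅; K=[addL(-4) :: mulL(7) :: fun :: let p]⟩
[10] ⟨C=((λz. ((λw. q) q)) -3); E={q↦-7}; K=[let p]⟩
[11] ⟨C=(λz. ((λw. q) q)); E={q↦-7}; K=[arg :: let p]⟩
[12] ⟨C=-3; E={q↦-7}; K=[fun :: let p]⟩
[13] ⟨C=((λw. q) q); E={z↦-3, q↦-7}; K=[let p]⟩
[14] ⟨C=(λw. q); E={z↦-3, q↦-7}; K=[arg :: let p]⟩
[15] ⟨C=q; E={z↦-3, q↦-7}; K=[fun :: let p]⟩
[16] ⟨C=q; E={w↦-7, z↦-3, q↦-7}; K=[let p]⟩
[17] ⟨C=2; E={p↦-7}; K=∅⟩
→ final value 2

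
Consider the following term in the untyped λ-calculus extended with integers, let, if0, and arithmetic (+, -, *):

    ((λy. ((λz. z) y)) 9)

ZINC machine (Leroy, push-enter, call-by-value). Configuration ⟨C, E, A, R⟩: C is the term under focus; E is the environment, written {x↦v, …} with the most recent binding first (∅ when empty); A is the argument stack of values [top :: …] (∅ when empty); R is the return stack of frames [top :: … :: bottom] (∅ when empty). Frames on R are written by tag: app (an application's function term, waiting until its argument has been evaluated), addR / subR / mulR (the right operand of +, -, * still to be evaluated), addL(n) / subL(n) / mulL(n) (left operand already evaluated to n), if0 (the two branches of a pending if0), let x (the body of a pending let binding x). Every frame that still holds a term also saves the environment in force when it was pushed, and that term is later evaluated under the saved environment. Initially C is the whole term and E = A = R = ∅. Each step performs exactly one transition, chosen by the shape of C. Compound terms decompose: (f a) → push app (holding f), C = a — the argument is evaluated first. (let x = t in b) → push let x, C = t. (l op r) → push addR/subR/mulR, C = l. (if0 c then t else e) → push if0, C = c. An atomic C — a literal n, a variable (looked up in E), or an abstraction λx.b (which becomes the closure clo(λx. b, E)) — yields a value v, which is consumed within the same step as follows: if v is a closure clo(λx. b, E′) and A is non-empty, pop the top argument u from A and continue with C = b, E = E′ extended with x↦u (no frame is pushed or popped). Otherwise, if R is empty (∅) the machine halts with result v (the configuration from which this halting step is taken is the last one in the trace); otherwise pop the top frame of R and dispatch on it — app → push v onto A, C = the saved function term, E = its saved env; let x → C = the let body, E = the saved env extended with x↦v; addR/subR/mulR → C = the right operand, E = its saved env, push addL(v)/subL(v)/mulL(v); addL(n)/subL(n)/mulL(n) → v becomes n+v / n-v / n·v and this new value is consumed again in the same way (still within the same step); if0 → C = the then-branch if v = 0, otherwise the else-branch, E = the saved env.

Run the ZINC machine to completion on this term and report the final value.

t=0: [C=((λy. ((λz. z) y)) 9) | E=∅ | A=∅ | R=∅]
t=1: [C=9 | E=∅ | A=∅ | R=[app]]
t=2: [C=(λy. ((λz. z) y)) | E=∅ | A=[9] | R=∅]
t=3: [C=((λz. z) y) | E={y↦9} | A=∅ | R=∅]
t=4: [C=y | E={y↦9} | A=∅ | R=[app]]
t=5: [C=(λz. z) | E={y↦9} | A=[9] | R=∅]
t=6: [C=z | E={z↦9, y↦9} | A=∅ | R=∅]
→ final value 9

Answer: 9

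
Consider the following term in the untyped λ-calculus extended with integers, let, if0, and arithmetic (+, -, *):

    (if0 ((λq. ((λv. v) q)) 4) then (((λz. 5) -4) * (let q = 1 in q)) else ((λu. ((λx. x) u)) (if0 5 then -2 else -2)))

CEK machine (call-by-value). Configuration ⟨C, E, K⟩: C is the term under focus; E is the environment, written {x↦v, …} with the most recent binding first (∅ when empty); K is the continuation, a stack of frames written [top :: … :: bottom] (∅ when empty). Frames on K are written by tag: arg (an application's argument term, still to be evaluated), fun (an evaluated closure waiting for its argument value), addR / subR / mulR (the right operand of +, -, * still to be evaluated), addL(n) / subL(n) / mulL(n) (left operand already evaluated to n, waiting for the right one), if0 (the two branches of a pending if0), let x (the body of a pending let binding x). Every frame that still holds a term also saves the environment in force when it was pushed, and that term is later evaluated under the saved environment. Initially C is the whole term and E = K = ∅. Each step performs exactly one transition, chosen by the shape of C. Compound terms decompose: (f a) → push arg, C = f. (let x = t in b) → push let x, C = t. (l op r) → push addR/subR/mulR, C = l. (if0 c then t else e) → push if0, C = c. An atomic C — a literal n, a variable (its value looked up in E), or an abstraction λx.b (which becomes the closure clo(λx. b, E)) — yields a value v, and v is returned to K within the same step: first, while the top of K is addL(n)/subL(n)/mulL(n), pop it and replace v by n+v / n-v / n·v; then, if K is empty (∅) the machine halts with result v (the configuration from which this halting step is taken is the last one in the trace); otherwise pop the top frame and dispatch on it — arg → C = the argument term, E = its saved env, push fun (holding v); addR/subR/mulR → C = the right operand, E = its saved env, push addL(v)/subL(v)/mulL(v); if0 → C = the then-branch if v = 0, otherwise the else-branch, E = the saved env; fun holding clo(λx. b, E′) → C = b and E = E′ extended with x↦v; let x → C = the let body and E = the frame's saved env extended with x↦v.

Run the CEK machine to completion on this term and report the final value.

Answer: -2

Derivation:
0. [C=(if0 ((λq. ((λv. v) q)) 4) then (((λz. 5) -4) * (let q = 1 in q)) else ((λu. ((λx. x) u)) (if0 5 then -2 else -2))) | E=∅ | K=∅]
1. [C=((λq. ((λv. v) q)) 4) | E=∅ | K=[if0]]
2. [C=(λq. ((λv. v) q)) | E=∅ | K=[arg :: if0]]
3. [C=4 | E=∅ | K=[fun :: if0]]
4. [C=((λv. v) q) | E={q↦4} | K=[if0]]
5. [C=(λv. v) | E={q↦4} | K=[arg :: if0]]
6. [C=q | E={q↦4} | K=[fun :: if0]]
7. [C=v | E={v↦4, q↦4} | K=[if0]]
8. [C=((λu. ((λx. x) u)) (if0 5 then -2 else -2)) | E=∅ | K=∅]
9. [C=(λu. ((λx. x) u)) | E=∅ | K=[arg]]
10. [C=(if0 5 then -2 else -2) | E=∅ | K=[fun]]
11. [C=5 | E=∅ | K=[if0 :: fun]]
12. [C=-2 | E=∅ | K=[fun]]
13. [C=((λx. x) u) | E={u↦-2} | K=∅]
14. [C=(λx. x) | E={u↦-2} | K=[arg]]
15. [C=u | E={u↦-2} | K=[fun]]
16. [C=x | E={x↦-2, u↦-2} | K=∅]
→ final value -2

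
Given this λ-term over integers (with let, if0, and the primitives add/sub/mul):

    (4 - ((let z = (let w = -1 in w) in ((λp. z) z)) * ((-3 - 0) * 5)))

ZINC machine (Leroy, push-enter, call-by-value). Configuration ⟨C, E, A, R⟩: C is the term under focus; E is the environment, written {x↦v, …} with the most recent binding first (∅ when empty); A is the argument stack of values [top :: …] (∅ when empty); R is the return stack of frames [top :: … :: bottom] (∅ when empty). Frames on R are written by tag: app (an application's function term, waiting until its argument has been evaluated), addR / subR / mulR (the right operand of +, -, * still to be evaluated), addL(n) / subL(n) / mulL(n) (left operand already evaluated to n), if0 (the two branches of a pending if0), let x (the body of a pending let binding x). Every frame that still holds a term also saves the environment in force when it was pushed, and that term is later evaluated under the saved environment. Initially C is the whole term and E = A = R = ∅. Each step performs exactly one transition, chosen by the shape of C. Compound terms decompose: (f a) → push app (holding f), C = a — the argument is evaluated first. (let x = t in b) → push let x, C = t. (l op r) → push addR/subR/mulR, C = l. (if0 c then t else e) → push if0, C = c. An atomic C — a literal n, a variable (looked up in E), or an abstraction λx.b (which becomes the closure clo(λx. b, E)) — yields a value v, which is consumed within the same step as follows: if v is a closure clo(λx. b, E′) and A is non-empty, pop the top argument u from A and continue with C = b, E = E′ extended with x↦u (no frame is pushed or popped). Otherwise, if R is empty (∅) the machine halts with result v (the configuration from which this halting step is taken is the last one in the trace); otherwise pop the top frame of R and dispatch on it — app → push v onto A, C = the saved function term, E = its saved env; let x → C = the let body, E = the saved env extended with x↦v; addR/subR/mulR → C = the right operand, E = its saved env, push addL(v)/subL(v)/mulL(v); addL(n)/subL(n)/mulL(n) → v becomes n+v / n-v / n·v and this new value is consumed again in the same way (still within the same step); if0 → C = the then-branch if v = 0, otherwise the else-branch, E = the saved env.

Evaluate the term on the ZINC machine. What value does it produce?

t=0: [C=(4 - ((let z = (let w = -1 in w) in ((λp. z) z)) * ((-3 - 0) * 5))) | E=∅ | A=∅ | R=∅]
t=1: [C=4 | E=∅ | A=∅ | R=[subR]]
t=2: [C=((let z = (let w = -1 in w) in ((λp. z) z)) * ((-3 - 0) * 5)) | E=∅ | A=∅ | R=[subL(4)]]
t=3: [C=(let z = (let w = -1 in w) in ((λp. z) z)) | E=∅ | A=∅ | R=[mulR :: subL(4)]]
t=4: [C=(let w = -1 in w) | E=∅ | A=∅ | R=[let z :: mulR :: subL(4)]]
t=5: [C=-1 | E=∅ | A=∅ | R=[let w :: let z :: mulR :: subL(4)]]
t=6: [C=w | E={w↦-1} | A=∅ | R=[let z :: mulR :: subL(4)]]
t=7: [C=((λp. z) z) | E={z↦-1} | A=∅ | R=[mulR :: subL(4)]]
t=8: [C=z | E={z↦-1} | A=∅ | R=[app :: mulR :: subL(4)]]
t=9: [C=(λp. z) | E={z↦-1} | A=[-1] | R=[mulR :: subL(4)]]
t=10: [C=z | E={p↦-1, z↦-1} | A=∅ | R=[mulR :: subL(4)]]
t=11: [C=((-3 - 0) * 5) | E=∅ | A=∅ | R=[mulL(-1) :: subL(4)]]
t=12: [C=(-3 - 0) | E=∅ | A=∅ | R=[mulR :: mulL(-1) :: subL(4)]]
t=13: [C=-3 | E=∅ | A=∅ | R=[subR :: mulR :: mulL(-1) :: subL(4)]]
t=14: [C=0 | E=∅ | A=∅ | R=[subL(-3) :: mulR :: mulL(-1) :: subL(4)]]
t=15: [C=5 | E=∅ | A=∅ | R=[mulL(-3) :: mulL(-1) :: subL(4)]]
→ final value -11

Answer: -11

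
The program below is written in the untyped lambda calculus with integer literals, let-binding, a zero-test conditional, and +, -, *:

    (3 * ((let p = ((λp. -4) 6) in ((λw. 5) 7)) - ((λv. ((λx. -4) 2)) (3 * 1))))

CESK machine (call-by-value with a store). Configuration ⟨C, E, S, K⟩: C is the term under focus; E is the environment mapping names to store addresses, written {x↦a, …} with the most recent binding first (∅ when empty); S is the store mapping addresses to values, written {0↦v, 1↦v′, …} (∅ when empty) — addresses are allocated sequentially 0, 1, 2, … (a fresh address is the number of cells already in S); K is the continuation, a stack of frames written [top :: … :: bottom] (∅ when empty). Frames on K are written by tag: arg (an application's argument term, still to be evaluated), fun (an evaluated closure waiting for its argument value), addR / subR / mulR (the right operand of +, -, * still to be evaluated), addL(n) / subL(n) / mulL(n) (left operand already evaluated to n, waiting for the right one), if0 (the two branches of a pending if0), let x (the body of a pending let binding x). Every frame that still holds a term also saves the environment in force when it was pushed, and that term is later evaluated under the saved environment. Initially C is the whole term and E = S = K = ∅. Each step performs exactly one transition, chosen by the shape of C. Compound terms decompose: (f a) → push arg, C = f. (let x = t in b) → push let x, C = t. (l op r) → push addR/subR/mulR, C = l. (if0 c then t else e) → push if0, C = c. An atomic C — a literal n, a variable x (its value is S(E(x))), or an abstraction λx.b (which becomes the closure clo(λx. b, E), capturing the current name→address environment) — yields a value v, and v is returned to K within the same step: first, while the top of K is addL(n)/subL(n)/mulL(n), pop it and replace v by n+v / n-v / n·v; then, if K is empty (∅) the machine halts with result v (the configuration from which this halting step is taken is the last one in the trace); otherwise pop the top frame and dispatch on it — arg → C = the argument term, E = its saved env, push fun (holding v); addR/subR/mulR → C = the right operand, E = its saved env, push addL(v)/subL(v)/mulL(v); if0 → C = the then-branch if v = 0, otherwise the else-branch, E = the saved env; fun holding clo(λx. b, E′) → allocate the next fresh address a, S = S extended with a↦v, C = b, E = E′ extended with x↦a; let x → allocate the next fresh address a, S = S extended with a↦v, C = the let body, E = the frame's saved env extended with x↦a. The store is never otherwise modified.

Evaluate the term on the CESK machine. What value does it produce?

Answer: 27

Derivation:
0. [C=(3 * ((let p = ((λp. -4) 6) in ((λw. 5) 7)) - ((λv. ((λx. -4) 2)) (3 * 1)))) | E=∅ | S=∅ | K=∅]
1. [C=3 | E=∅ | S=∅ | K=[mulR]]
2. [C=((let p = ((λp. -4) 6) in ((λw. 5) 7)) - ((λv. ((λx. -4) 2)) (3 * 1))) | E=∅ | S=∅ | K=[mulL(3)]]
3. [C=(let p = ((λp. -4) 6) in ((λw. 5) 7)) | E=∅ | S=∅ | K=[subR :: mulL(3)]]
4. [C=((λp. -4) 6) | E=∅ | S=∅ | K=[let p :: subR :: mulL(3)]]
5. [C=(λp. -4) | E=∅ | S=∅ | K=[arg :: let p :: subR :: mulL(3)]]
6. [C=6 | E=∅ | S=∅ | K=[fun :: let p :: subR :: mulL(3)]]
7. [C=-4 | E={p↦0} | S={0↦6} | K=[let p :: subR :: mulL(3)]]
8. [C=((λw. 5) 7) | E={p↦1} | S={0↦6, 1↦-4} | K=[subR :: mulL(3)]]
9. [C=(λw. 5) | E={p↦1} | S={0↦6, 1↦-4} | K=[arg :: subR :: mulL(3)]]
10. [C=7 | E={p↦1} | S={0↦6, 1↦-4} | K=[fun :: subR :: mulL(3)]]
11. [C=5 | E={w↦2, p↦1} | S={0↦6, 1↦-4, 2↦7} | K=[subR :: mulL(3)]]
12. [C=((λv. ((λx. -4) 2)) (3 * 1)) | E=∅ | S={0↦6, 1↦-4, 2↦7} | K=[subL(5) :: mulL(3)]]
13. [C=(λv. ((λx. -4) 2)) | E=∅ | S={0↦6, 1↦-4, 2↦7} | K=[arg :: subL(5) :: mulL(3)]]
14. [C=(3 * 1) | E=∅ | S={0↦6, 1↦-4, 2↦7} | K=[fun :: subL(5) :: mulL(3)]]
15. [C=3 | E=∅ | S={0↦6, 1↦-4, 2↦7} | K=[mulR :: fun :: subL(5) :: mulL(3)]]
16. [C=1 | E=∅ | S={0↦6, 1↦-4, 2↦7} | K=[mulL(3) :: fun :: subL(5) :: mulL(3)]]
17. [C=((λx. -4) 2) | E={v↦3} | S={0↦6, 1↦-4, 2↦7, 3↦3} | K=[subL(5) :: mulL(3)]]
18. [C=(λx. -4) | E={v↦3} | S={0↦6, 1↦-4, 2↦7, 3↦3} | K=[arg :: subL(5) :: mulL(3)]]
19. [C=2 | E={v↦3} | S={0↦6, 1↦-4, 2↦7, 3↦3} | K=[fun :: subL(5) :: mulL(3)]]
20. [C=-4 | E={x↦4, v↦3} | S={0↦6, 1↦-4, 2↦7, 3↦3, 4↦2} | K=[subL(5) :: mulL(3)]]
→ final value 27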